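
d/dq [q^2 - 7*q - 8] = 2*q - 7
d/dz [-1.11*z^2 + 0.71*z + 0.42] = 0.71 - 2.22*z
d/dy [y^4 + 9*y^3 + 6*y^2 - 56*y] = 4*y^3 + 27*y^2 + 12*y - 56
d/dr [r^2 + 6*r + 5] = 2*r + 6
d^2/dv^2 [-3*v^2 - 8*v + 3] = -6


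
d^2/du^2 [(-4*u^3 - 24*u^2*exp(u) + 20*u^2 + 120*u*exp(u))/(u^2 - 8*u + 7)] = 8*(-3*u^6*exp(u) + 63*u^5*exp(u) - 456*u^4*exp(u) + 1260*u^3*exp(u) - 17*u^3 - 693*u^2*exp(u) + 63*u^2 - 2163*u*exp(u) - 147*u + 2856*exp(u) + 245)/(u^6 - 24*u^5 + 213*u^4 - 848*u^3 + 1491*u^2 - 1176*u + 343)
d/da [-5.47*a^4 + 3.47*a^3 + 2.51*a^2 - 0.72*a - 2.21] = -21.88*a^3 + 10.41*a^2 + 5.02*a - 0.72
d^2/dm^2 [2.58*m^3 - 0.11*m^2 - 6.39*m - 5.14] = 15.48*m - 0.22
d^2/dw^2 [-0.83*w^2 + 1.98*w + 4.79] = -1.66000000000000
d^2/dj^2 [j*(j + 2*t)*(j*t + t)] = 2*t*(3*j + 2*t + 1)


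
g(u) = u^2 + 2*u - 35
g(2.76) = -21.86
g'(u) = 2*u + 2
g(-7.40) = 4.96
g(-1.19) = -35.96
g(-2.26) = -34.41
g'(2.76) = 7.52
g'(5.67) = 13.34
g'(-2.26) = -2.52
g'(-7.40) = -12.80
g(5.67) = 8.49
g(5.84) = 10.79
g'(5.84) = 13.68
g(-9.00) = 28.00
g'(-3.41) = -4.82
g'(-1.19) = -0.38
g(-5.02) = -19.84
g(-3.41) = -30.19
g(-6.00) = -11.00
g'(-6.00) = -10.00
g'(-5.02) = -8.04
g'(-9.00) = -16.00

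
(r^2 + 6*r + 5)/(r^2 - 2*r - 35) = (r + 1)/(r - 7)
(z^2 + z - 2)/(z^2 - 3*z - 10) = (z - 1)/(z - 5)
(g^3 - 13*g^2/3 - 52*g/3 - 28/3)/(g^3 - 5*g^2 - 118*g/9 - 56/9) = 3*(g + 2)/(3*g + 4)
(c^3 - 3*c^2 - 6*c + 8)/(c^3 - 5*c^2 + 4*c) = (c + 2)/c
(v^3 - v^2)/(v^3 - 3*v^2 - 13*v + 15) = v^2/(v^2 - 2*v - 15)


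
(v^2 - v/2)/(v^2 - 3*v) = (v - 1/2)/(v - 3)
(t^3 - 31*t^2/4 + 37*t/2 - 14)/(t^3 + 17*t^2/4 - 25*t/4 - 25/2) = (4*t^2 - 23*t + 28)/(4*t^2 + 25*t + 25)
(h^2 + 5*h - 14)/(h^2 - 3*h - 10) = (-h^2 - 5*h + 14)/(-h^2 + 3*h + 10)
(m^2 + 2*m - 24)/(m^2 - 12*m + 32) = (m + 6)/(m - 8)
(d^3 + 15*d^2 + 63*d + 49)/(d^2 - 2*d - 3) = (d^2 + 14*d + 49)/(d - 3)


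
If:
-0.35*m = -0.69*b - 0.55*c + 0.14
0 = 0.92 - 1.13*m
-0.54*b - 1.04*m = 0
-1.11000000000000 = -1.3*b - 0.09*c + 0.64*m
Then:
No Solution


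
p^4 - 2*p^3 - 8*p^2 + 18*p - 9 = (p - 3)*(p - 1)^2*(p + 3)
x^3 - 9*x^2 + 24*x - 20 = (x - 5)*(x - 2)^2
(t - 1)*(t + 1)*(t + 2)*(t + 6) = t^4 + 8*t^3 + 11*t^2 - 8*t - 12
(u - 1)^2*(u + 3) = u^3 + u^2 - 5*u + 3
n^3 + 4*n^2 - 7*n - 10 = (n - 2)*(n + 1)*(n + 5)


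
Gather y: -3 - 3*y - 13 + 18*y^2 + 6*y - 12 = 18*y^2 + 3*y - 28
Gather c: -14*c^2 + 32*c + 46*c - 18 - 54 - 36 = -14*c^2 + 78*c - 108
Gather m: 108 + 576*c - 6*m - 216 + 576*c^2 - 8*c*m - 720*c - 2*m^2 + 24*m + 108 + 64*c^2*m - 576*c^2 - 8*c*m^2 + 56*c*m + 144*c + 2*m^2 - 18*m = -8*c*m^2 + m*(64*c^2 + 48*c)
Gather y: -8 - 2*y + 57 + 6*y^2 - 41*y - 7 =6*y^2 - 43*y + 42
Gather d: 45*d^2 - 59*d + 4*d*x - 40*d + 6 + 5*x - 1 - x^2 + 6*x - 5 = 45*d^2 + d*(4*x - 99) - x^2 + 11*x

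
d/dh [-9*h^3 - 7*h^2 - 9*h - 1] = -27*h^2 - 14*h - 9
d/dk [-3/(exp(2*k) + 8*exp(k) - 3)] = 6*(exp(k) + 4)*exp(k)/(exp(2*k) + 8*exp(k) - 3)^2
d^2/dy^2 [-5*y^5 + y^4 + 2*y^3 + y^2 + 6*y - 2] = -100*y^3 + 12*y^2 + 12*y + 2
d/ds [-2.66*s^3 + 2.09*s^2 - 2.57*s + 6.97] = -7.98*s^2 + 4.18*s - 2.57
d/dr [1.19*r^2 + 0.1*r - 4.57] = 2.38*r + 0.1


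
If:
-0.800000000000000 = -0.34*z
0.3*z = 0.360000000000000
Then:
No Solution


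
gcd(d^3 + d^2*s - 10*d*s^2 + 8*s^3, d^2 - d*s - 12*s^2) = 1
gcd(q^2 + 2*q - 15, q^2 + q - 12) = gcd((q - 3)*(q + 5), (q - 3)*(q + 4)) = q - 3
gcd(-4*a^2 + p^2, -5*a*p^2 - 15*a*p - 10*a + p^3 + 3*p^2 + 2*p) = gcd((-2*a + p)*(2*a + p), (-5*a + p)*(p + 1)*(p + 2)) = 1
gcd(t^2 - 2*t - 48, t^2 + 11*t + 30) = t + 6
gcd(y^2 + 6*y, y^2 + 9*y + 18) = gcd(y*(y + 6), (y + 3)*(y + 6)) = y + 6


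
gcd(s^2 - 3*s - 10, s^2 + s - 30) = s - 5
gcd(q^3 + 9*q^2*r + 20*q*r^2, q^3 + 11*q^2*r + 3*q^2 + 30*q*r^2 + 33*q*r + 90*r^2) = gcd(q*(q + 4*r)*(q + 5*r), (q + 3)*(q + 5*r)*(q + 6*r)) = q + 5*r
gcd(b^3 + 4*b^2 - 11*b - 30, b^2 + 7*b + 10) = b^2 + 7*b + 10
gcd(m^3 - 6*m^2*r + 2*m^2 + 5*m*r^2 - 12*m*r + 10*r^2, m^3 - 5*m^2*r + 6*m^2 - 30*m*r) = -m + 5*r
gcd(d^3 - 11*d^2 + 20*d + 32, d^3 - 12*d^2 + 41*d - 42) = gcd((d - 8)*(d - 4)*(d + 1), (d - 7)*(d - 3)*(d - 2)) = 1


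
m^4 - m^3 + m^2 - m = m*(m - 1)*(m - I)*(m + I)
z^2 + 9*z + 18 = (z + 3)*(z + 6)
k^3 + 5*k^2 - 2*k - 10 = (k + 5)*(k - sqrt(2))*(k + sqrt(2))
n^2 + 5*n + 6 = (n + 2)*(n + 3)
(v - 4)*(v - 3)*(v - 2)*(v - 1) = v^4 - 10*v^3 + 35*v^2 - 50*v + 24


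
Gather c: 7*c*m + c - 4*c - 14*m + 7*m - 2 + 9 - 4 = c*(7*m - 3) - 7*m + 3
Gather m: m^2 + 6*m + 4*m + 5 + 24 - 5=m^2 + 10*m + 24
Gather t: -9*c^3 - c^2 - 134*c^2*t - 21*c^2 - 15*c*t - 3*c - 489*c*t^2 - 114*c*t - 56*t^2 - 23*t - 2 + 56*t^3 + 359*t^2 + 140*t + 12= -9*c^3 - 22*c^2 - 3*c + 56*t^3 + t^2*(303 - 489*c) + t*(-134*c^2 - 129*c + 117) + 10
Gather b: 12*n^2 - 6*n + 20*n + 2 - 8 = 12*n^2 + 14*n - 6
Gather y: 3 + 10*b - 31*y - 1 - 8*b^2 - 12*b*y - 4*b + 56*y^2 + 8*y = -8*b^2 + 6*b + 56*y^2 + y*(-12*b - 23) + 2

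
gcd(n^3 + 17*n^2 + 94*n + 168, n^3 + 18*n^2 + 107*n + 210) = n^2 + 13*n + 42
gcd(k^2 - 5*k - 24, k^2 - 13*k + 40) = k - 8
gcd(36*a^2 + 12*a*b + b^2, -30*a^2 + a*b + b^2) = 6*a + b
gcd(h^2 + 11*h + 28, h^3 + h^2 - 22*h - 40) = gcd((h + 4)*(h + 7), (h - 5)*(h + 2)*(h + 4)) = h + 4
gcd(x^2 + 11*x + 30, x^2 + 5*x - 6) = x + 6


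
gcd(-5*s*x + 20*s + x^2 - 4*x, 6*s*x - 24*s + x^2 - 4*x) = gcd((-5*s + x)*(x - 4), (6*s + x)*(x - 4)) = x - 4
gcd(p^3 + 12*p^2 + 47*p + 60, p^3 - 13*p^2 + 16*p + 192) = p + 3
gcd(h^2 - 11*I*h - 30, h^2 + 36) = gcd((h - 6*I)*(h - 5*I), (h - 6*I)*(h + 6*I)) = h - 6*I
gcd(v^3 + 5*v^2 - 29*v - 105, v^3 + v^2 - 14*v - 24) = v + 3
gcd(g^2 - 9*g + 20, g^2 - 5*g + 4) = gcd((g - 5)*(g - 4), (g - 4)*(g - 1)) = g - 4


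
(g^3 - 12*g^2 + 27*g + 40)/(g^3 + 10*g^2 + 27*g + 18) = (g^2 - 13*g + 40)/(g^2 + 9*g + 18)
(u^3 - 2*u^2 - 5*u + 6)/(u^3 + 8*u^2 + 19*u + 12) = (u^3 - 2*u^2 - 5*u + 6)/(u^3 + 8*u^2 + 19*u + 12)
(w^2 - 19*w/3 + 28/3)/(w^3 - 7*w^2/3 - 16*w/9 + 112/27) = 9*(w - 4)/(9*w^2 - 16)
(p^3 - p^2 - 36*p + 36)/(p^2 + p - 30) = (p^2 - 7*p + 6)/(p - 5)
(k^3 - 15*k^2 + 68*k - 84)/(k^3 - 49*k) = (k^2 - 8*k + 12)/(k*(k + 7))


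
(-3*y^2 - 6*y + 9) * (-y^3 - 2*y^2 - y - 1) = 3*y^5 + 12*y^4 + 6*y^3 - 9*y^2 - 3*y - 9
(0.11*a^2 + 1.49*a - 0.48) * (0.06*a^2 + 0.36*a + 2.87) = 0.0066*a^4 + 0.129*a^3 + 0.8233*a^2 + 4.1035*a - 1.3776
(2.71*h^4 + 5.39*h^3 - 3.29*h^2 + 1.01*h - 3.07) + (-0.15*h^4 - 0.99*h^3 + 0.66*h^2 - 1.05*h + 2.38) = 2.56*h^4 + 4.4*h^3 - 2.63*h^2 - 0.04*h - 0.69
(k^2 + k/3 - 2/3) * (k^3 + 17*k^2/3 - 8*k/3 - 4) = k^5 + 6*k^4 - 13*k^3/9 - 26*k^2/3 + 4*k/9 + 8/3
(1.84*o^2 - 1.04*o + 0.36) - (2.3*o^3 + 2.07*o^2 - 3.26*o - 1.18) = -2.3*o^3 - 0.23*o^2 + 2.22*o + 1.54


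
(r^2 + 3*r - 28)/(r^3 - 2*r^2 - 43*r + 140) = 1/(r - 5)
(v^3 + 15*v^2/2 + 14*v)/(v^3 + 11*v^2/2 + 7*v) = (v + 4)/(v + 2)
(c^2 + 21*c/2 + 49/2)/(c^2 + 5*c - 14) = (c + 7/2)/(c - 2)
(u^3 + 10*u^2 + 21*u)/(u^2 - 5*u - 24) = u*(u + 7)/(u - 8)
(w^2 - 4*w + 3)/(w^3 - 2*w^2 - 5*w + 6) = 1/(w + 2)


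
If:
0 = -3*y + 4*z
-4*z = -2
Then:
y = 2/3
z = 1/2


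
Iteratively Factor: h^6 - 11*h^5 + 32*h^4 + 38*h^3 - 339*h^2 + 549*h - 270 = (h - 1)*(h^5 - 10*h^4 + 22*h^3 + 60*h^2 - 279*h + 270) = (h - 2)*(h - 1)*(h^4 - 8*h^3 + 6*h^2 + 72*h - 135) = (h - 3)*(h - 2)*(h - 1)*(h^3 - 5*h^2 - 9*h + 45) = (h - 3)*(h - 2)*(h - 1)*(h + 3)*(h^2 - 8*h + 15) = (h - 5)*(h - 3)*(h - 2)*(h - 1)*(h + 3)*(h - 3)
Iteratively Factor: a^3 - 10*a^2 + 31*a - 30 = (a - 3)*(a^2 - 7*a + 10) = (a - 5)*(a - 3)*(a - 2)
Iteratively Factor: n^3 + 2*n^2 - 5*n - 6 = (n + 1)*(n^2 + n - 6) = (n + 1)*(n + 3)*(n - 2)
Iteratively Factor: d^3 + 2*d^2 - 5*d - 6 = (d + 3)*(d^2 - d - 2) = (d + 1)*(d + 3)*(d - 2)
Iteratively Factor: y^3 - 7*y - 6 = (y - 3)*(y^2 + 3*y + 2) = (y - 3)*(y + 1)*(y + 2)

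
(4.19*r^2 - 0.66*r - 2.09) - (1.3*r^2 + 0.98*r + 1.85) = 2.89*r^2 - 1.64*r - 3.94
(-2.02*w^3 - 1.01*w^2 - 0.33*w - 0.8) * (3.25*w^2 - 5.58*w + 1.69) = -6.565*w^5 + 7.9891*w^4 + 1.1495*w^3 - 2.4655*w^2 + 3.9063*w - 1.352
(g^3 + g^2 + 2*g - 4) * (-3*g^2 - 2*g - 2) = -3*g^5 - 5*g^4 - 10*g^3 + 6*g^2 + 4*g + 8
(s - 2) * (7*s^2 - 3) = 7*s^3 - 14*s^2 - 3*s + 6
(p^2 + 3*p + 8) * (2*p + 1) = 2*p^3 + 7*p^2 + 19*p + 8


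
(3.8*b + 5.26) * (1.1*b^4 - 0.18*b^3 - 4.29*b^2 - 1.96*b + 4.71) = 4.18*b^5 + 5.102*b^4 - 17.2488*b^3 - 30.0134*b^2 + 7.5884*b + 24.7746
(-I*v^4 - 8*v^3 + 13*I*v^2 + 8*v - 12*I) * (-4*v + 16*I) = 4*I*v^5 + 48*v^4 - 180*I*v^3 - 240*v^2 + 176*I*v + 192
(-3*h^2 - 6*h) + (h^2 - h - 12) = -2*h^2 - 7*h - 12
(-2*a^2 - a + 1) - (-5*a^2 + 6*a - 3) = 3*a^2 - 7*a + 4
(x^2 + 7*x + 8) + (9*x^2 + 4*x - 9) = 10*x^2 + 11*x - 1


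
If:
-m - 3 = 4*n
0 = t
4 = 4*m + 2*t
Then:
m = 1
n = -1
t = 0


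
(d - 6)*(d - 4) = d^2 - 10*d + 24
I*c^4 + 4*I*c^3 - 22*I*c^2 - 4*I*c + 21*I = (c - 3)*(c - 1)*(c + 7)*(I*c + I)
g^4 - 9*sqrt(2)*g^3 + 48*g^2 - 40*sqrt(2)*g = g*(g - 5*sqrt(2))*(g - 2*sqrt(2))^2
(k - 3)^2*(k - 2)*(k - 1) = k^4 - 9*k^3 + 29*k^2 - 39*k + 18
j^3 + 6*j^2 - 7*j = j*(j - 1)*(j + 7)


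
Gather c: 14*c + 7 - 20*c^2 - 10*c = -20*c^2 + 4*c + 7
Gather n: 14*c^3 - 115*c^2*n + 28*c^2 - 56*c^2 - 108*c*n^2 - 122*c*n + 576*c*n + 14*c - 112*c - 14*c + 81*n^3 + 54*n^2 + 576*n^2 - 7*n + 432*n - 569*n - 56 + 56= 14*c^3 - 28*c^2 - 112*c + 81*n^3 + n^2*(630 - 108*c) + n*(-115*c^2 + 454*c - 144)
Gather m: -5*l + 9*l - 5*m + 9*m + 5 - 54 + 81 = 4*l + 4*m + 32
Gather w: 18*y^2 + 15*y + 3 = 18*y^2 + 15*y + 3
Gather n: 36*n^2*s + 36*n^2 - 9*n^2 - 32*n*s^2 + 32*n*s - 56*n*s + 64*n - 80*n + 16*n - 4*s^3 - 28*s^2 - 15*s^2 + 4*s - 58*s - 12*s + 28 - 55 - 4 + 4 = n^2*(36*s + 27) + n*(-32*s^2 - 24*s) - 4*s^3 - 43*s^2 - 66*s - 27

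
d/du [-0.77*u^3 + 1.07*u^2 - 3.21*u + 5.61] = -2.31*u^2 + 2.14*u - 3.21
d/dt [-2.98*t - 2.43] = -2.98000000000000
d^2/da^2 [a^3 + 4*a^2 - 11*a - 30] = 6*a + 8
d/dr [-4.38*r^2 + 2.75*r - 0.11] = 2.75 - 8.76*r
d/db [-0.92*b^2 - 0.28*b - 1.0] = -1.84*b - 0.28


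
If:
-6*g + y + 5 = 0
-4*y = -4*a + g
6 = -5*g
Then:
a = -25/2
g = -6/5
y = -61/5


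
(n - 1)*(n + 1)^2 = n^3 + n^2 - n - 1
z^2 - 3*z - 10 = (z - 5)*(z + 2)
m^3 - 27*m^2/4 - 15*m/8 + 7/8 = (m - 7)*(m - 1/4)*(m + 1/2)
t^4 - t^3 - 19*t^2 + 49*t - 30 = (t - 3)*(t - 2)*(t - 1)*(t + 5)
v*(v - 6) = v^2 - 6*v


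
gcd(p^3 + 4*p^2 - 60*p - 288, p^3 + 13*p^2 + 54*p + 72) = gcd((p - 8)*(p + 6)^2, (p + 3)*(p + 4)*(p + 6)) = p + 6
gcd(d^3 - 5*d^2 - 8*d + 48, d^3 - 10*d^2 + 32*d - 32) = d^2 - 8*d + 16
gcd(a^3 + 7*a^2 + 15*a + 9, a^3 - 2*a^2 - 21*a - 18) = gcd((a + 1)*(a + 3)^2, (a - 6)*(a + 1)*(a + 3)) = a^2 + 4*a + 3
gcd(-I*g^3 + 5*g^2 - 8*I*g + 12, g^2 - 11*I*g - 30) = 1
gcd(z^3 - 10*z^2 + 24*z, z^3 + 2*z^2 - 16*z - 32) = z - 4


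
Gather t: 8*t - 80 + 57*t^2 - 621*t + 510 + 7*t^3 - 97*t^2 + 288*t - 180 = 7*t^3 - 40*t^2 - 325*t + 250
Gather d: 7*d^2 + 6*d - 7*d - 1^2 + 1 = 7*d^2 - d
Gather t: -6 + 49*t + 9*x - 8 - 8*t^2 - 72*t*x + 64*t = -8*t^2 + t*(113 - 72*x) + 9*x - 14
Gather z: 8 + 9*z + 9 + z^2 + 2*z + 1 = z^2 + 11*z + 18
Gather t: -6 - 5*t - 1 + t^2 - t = t^2 - 6*t - 7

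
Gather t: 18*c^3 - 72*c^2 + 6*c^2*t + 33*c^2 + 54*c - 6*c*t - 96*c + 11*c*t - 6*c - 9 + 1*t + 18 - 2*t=18*c^3 - 39*c^2 - 48*c + t*(6*c^2 + 5*c - 1) + 9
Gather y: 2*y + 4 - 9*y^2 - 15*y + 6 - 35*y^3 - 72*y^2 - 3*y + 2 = -35*y^3 - 81*y^2 - 16*y + 12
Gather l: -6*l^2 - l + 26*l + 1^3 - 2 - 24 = -6*l^2 + 25*l - 25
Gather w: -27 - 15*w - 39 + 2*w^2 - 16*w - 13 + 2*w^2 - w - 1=4*w^2 - 32*w - 80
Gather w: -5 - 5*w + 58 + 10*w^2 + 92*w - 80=10*w^2 + 87*w - 27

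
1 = 1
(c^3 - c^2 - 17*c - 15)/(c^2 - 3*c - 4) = (c^2 - 2*c - 15)/(c - 4)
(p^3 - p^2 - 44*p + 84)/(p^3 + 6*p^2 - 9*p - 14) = (p - 6)/(p + 1)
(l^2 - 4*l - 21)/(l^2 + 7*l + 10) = (l^2 - 4*l - 21)/(l^2 + 7*l + 10)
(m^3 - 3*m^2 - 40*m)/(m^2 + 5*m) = m - 8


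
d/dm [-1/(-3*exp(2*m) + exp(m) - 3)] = (1 - 6*exp(m))*exp(m)/(3*exp(2*m) - exp(m) + 3)^2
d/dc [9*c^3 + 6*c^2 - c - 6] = 27*c^2 + 12*c - 1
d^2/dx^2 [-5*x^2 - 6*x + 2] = -10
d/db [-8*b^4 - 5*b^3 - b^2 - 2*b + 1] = -32*b^3 - 15*b^2 - 2*b - 2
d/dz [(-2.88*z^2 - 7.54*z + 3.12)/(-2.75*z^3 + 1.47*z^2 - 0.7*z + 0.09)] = (-7.92*z^4 - 41.47*z^3 + 38.8398*z^2 - 9.6912*z + 1.5054)/(7.5625*z^6 - 8.085*z^5 + 6.0109*z^4 - 2.553*z^3 + 0.7546*z^2 - 0.126*z + 0.0081)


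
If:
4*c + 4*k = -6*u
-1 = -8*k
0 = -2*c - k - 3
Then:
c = -25/16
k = 1/8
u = 23/24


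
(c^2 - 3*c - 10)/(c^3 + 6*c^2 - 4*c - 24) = (c - 5)/(c^2 + 4*c - 12)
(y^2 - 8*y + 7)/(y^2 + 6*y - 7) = (y - 7)/(y + 7)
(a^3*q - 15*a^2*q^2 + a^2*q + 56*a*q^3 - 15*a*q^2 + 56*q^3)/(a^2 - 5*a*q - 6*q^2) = q*(-a^3 + 15*a^2*q - a^2 - 56*a*q^2 + 15*a*q - 56*q^2)/(-a^2 + 5*a*q + 6*q^2)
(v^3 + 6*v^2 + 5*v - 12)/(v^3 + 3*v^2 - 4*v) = (v + 3)/v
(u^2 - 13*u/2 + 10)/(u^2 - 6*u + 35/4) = 2*(u - 4)/(2*u - 7)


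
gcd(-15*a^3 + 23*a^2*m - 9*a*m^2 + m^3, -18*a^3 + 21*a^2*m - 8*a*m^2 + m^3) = 3*a - m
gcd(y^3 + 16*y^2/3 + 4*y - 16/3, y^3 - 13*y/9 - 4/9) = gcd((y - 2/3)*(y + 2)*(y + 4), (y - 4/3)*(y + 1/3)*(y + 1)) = 1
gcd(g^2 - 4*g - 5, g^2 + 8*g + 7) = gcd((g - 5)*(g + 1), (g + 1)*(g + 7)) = g + 1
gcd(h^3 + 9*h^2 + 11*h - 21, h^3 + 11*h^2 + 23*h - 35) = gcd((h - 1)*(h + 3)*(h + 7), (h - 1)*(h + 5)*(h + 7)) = h^2 + 6*h - 7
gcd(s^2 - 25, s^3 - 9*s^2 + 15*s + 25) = s - 5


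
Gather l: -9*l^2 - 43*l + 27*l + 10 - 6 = -9*l^2 - 16*l + 4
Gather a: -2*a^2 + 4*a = -2*a^2 + 4*a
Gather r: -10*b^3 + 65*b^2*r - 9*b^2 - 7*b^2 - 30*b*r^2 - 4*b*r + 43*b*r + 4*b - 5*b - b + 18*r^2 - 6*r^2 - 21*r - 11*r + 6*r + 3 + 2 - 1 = -10*b^3 - 16*b^2 - 2*b + r^2*(12 - 30*b) + r*(65*b^2 + 39*b - 26) + 4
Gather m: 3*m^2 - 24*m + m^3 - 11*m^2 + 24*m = m^3 - 8*m^2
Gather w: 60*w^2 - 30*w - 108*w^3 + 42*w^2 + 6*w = -108*w^3 + 102*w^2 - 24*w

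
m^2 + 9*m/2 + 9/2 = (m + 3/2)*(m + 3)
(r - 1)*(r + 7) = r^2 + 6*r - 7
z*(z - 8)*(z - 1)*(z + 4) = z^4 - 5*z^3 - 28*z^2 + 32*z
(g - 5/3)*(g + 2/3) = g^2 - g - 10/9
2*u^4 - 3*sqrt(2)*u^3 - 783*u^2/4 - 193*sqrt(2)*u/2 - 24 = (u - 8*sqrt(2))*(u + 6*sqrt(2))*(sqrt(2)*u + 1/2)^2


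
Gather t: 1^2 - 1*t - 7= -t - 6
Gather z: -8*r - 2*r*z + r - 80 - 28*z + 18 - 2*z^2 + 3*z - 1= -7*r - 2*z^2 + z*(-2*r - 25) - 63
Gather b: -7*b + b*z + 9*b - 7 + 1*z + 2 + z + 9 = b*(z + 2) + 2*z + 4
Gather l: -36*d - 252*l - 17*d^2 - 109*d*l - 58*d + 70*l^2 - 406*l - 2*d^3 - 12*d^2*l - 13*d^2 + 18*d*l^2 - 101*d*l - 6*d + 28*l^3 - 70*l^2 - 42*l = -2*d^3 - 30*d^2 + 18*d*l^2 - 100*d + 28*l^3 + l*(-12*d^2 - 210*d - 700)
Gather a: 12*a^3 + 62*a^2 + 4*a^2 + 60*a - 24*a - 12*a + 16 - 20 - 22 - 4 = 12*a^3 + 66*a^2 + 24*a - 30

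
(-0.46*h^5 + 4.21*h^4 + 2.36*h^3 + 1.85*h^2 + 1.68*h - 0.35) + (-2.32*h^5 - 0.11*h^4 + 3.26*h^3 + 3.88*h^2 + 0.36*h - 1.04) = -2.78*h^5 + 4.1*h^4 + 5.62*h^3 + 5.73*h^2 + 2.04*h - 1.39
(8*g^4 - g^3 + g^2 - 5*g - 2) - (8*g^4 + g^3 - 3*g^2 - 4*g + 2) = -2*g^3 + 4*g^2 - g - 4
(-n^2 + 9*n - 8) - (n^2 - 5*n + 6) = -2*n^2 + 14*n - 14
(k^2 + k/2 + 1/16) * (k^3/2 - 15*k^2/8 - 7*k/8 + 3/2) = k^5/2 - 13*k^4/8 - 57*k^3/32 + 121*k^2/128 + 89*k/128 + 3/32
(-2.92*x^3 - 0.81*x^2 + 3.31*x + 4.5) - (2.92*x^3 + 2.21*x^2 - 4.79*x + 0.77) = -5.84*x^3 - 3.02*x^2 + 8.1*x + 3.73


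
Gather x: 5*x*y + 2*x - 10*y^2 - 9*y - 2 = x*(5*y + 2) - 10*y^2 - 9*y - 2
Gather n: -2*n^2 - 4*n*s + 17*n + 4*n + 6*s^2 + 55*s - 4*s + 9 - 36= -2*n^2 + n*(21 - 4*s) + 6*s^2 + 51*s - 27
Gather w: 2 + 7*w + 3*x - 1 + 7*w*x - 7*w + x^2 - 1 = 7*w*x + x^2 + 3*x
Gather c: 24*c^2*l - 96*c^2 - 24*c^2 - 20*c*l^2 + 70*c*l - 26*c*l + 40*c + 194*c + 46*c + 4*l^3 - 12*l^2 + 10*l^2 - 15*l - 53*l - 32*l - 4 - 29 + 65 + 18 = c^2*(24*l - 120) + c*(-20*l^2 + 44*l + 280) + 4*l^3 - 2*l^2 - 100*l + 50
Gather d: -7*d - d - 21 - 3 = -8*d - 24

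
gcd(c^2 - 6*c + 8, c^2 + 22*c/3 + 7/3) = 1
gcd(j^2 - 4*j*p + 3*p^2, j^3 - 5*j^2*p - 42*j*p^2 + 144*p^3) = -j + 3*p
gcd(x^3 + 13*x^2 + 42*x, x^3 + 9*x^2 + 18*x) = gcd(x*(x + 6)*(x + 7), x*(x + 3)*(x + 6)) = x^2 + 6*x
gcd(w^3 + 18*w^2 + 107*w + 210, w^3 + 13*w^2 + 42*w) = w^2 + 13*w + 42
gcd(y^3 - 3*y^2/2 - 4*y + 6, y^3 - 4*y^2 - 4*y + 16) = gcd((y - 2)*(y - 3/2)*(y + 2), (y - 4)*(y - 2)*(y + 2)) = y^2 - 4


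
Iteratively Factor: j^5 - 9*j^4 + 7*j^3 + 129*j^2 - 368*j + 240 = (j + 4)*(j^4 - 13*j^3 + 59*j^2 - 107*j + 60) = (j - 1)*(j + 4)*(j^3 - 12*j^2 + 47*j - 60) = (j - 3)*(j - 1)*(j + 4)*(j^2 - 9*j + 20) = (j - 5)*(j - 3)*(j - 1)*(j + 4)*(j - 4)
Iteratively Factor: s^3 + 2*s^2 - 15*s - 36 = (s + 3)*(s^2 - s - 12) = (s + 3)^2*(s - 4)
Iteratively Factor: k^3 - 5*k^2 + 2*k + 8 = (k + 1)*(k^2 - 6*k + 8) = (k - 2)*(k + 1)*(k - 4)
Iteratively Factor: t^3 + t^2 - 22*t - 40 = (t - 5)*(t^2 + 6*t + 8) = (t - 5)*(t + 2)*(t + 4)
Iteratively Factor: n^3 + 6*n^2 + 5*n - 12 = (n + 4)*(n^2 + 2*n - 3) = (n - 1)*(n + 4)*(n + 3)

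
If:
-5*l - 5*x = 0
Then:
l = -x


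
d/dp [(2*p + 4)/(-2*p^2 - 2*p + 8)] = (-p^2 - p + (p + 2)*(2*p + 1) + 4)/(p^2 + p - 4)^2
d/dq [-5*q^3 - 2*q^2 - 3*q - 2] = -15*q^2 - 4*q - 3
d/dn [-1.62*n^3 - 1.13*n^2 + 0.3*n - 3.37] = -4.86*n^2 - 2.26*n + 0.3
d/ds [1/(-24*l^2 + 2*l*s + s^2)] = 2*(-l - s)/(-24*l^2 + 2*l*s + s^2)^2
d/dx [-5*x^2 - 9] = -10*x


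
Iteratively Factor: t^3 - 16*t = (t)*(t^2 - 16) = t*(t - 4)*(t + 4)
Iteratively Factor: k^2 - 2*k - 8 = (k + 2)*(k - 4)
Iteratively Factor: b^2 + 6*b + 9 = (b + 3)*(b + 3)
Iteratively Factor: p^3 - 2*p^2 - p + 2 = (p + 1)*(p^2 - 3*p + 2) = (p - 2)*(p + 1)*(p - 1)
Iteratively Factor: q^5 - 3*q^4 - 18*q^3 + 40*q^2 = (q - 5)*(q^4 + 2*q^3 - 8*q^2) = (q - 5)*(q + 4)*(q^3 - 2*q^2) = q*(q - 5)*(q + 4)*(q^2 - 2*q) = q^2*(q - 5)*(q + 4)*(q - 2)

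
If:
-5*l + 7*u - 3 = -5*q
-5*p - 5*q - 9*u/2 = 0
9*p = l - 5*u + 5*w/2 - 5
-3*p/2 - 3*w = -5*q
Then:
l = 97/45 - 383*w/126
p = 11*w/7 - 8/5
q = 15*w/14 - 12/25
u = 104/45 - 185*w/63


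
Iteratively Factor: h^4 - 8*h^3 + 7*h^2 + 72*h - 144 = (h - 3)*(h^3 - 5*h^2 - 8*h + 48) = (h - 3)*(h + 3)*(h^2 - 8*h + 16) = (h - 4)*(h - 3)*(h + 3)*(h - 4)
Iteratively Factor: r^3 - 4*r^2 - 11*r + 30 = (r - 2)*(r^2 - 2*r - 15) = (r - 2)*(r + 3)*(r - 5)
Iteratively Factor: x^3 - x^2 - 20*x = (x - 5)*(x^2 + 4*x) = (x - 5)*(x + 4)*(x)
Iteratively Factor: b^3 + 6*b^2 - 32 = (b - 2)*(b^2 + 8*b + 16) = (b - 2)*(b + 4)*(b + 4)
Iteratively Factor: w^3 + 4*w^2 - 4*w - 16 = (w + 4)*(w^2 - 4) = (w + 2)*(w + 4)*(w - 2)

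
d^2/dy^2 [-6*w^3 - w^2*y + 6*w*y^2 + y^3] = 12*w + 6*y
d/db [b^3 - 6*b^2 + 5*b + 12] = 3*b^2 - 12*b + 5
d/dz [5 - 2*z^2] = -4*z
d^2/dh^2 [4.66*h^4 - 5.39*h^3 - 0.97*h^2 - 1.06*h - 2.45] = 55.92*h^2 - 32.34*h - 1.94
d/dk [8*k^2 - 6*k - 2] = 16*k - 6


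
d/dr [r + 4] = 1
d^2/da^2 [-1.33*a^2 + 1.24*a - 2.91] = -2.66000000000000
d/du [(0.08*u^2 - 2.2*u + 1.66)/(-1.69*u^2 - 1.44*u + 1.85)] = (-3.8332*u^2 + 5.9068*u - 1.6796)/(2.8561*u^4 + 4.8672*u^3 - 4.1794*u^2 - 5.328*u + 3.4225)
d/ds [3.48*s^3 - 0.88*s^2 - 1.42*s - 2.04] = 10.44*s^2 - 1.76*s - 1.42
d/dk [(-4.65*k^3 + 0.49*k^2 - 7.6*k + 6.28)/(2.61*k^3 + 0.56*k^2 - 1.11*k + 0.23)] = (-3.8829*k^4 + 49.995*k^3 - 48.6688*k^2 - 6.8082*k + 5.2228)/(6.8121*k^6 + 2.9232*k^5 - 5.4806*k^4 - 0.0426000000000004*k^3 + 1.4897*k^2 - 0.5106*k + 0.0529)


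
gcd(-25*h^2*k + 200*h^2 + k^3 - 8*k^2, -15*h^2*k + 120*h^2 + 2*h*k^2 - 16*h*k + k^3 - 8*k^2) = 5*h*k - 40*h + k^2 - 8*k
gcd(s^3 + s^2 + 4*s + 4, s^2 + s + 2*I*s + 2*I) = s^2 + s*(1 + 2*I) + 2*I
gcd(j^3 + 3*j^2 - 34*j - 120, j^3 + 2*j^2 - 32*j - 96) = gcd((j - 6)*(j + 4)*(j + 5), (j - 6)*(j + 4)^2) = j^2 - 2*j - 24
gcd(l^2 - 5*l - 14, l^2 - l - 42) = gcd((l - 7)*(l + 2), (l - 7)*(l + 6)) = l - 7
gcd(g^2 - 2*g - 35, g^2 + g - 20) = g + 5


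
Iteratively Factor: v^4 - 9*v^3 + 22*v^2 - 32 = (v + 1)*(v^3 - 10*v^2 + 32*v - 32) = (v - 4)*(v + 1)*(v^2 - 6*v + 8) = (v - 4)^2*(v + 1)*(v - 2)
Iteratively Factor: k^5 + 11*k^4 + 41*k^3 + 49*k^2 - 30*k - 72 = (k - 1)*(k^4 + 12*k^3 + 53*k^2 + 102*k + 72) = (k - 1)*(k + 3)*(k^3 + 9*k^2 + 26*k + 24) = (k - 1)*(k + 2)*(k + 3)*(k^2 + 7*k + 12) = (k - 1)*(k + 2)*(k + 3)^2*(k + 4)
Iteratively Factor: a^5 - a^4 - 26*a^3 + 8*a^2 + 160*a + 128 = (a - 4)*(a^4 + 3*a^3 - 14*a^2 - 48*a - 32) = (a - 4)*(a + 2)*(a^3 + a^2 - 16*a - 16) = (a - 4)*(a + 2)*(a + 4)*(a^2 - 3*a - 4) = (a - 4)^2*(a + 2)*(a + 4)*(a + 1)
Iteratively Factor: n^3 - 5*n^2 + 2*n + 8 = (n + 1)*(n^2 - 6*n + 8) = (n - 2)*(n + 1)*(n - 4)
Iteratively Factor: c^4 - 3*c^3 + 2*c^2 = (c - 1)*(c^3 - 2*c^2) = (c - 2)*(c - 1)*(c^2) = c*(c - 2)*(c - 1)*(c)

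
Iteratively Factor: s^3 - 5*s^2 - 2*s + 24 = (s - 3)*(s^2 - 2*s - 8) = (s - 4)*(s - 3)*(s + 2)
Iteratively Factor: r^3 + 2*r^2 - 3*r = (r - 1)*(r^2 + 3*r) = r*(r - 1)*(r + 3)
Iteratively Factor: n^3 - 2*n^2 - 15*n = (n)*(n^2 - 2*n - 15) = n*(n - 5)*(n + 3)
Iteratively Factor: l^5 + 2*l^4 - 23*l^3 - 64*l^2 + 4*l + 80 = (l + 4)*(l^4 - 2*l^3 - 15*l^2 - 4*l + 20) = (l - 1)*(l + 4)*(l^3 - l^2 - 16*l - 20) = (l - 1)*(l + 2)*(l + 4)*(l^2 - 3*l - 10) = (l - 5)*(l - 1)*(l + 2)*(l + 4)*(l + 2)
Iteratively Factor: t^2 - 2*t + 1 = (t - 1)*(t - 1)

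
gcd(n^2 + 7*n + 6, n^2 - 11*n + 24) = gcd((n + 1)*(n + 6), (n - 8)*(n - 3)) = 1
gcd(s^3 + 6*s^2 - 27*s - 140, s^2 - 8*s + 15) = s - 5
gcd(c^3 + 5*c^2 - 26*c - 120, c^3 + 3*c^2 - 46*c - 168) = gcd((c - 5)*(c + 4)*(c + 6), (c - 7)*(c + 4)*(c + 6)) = c^2 + 10*c + 24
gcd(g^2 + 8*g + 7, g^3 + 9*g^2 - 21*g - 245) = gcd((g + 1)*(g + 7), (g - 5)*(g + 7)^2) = g + 7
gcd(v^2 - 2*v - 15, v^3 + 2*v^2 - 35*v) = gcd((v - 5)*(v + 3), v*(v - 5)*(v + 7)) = v - 5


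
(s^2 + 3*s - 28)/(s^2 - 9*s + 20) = (s + 7)/(s - 5)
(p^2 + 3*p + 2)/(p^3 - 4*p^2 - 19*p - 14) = 1/(p - 7)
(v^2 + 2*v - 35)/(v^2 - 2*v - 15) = (v + 7)/(v + 3)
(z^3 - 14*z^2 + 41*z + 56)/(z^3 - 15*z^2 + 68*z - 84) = (z^2 - 7*z - 8)/(z^2 - 8*z + 12)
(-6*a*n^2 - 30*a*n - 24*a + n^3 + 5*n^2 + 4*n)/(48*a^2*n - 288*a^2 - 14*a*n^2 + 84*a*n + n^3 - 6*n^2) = (-n^2 - 5*n - 4)/(8*a*n - 48*a - n^2 + 6*n)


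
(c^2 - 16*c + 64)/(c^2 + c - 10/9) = 9*(c^2 - 16*c + 64)/(9*c^2 + 9*c - 10)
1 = 1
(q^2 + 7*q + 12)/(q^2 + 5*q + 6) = (q + 4)/(q + 2)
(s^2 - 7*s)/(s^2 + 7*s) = (s - 7)/(s + 7)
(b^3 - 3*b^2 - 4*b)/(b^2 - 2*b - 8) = b*(b + 1)/(b + 2)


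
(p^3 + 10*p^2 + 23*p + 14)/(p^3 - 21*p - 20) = (p^2 + 9*p + 14)/(p^2 - p - 20)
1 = 1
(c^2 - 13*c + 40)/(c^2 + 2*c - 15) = (c^2 - 13*c + 40)/(c^2 + 2*c - 15)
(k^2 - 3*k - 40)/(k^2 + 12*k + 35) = (k - 8)/(k + 7)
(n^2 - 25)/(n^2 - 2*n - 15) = (n + 5)/(n + 3)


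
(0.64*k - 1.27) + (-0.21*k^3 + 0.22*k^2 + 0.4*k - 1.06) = -0.21*k^3 + 0.22*k^2 + 1.04*k - 2.33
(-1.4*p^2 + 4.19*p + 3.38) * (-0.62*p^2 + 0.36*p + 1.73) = 0.868*p^4 - 3.1018*p^3 - 3.0092*p^2 + 8.4655*p + 5.8474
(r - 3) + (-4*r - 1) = -3*r - 4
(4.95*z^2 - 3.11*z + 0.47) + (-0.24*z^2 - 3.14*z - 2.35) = 4.71*z^2 - 6.25*z - 1.88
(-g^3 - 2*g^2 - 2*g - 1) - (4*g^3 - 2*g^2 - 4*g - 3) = -5*g^3 + 2*g + 2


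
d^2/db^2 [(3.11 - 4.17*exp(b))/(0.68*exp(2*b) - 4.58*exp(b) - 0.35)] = (-1.928208*exp(4*b) - 7.234792*exp(3*b) - 35.0121120000001*exp(2*b) + 74.881834*exp(b) - 5.496155)*exp(b)/(0.314432*exp(6*b) - 6.353376*exp(5*b) + 42.306336*exp(4*b) - 89.531672*exp(3*b) - 21.77532*exp(2*b) - 1.68315*exp(b) - 0.042875)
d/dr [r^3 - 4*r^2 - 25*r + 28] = 3*r^2 - 8*r - 25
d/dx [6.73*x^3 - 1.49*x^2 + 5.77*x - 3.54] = 20.19*x^2 - 2.98*x + 5.77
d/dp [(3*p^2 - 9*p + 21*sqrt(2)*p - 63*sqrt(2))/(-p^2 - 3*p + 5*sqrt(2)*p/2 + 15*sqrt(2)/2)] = 3*(-12*p^2 + 19*sqrt(2)*p^2 - 54*sqrt(2)*p - 171*sqrt(2) + 420)/(2*p^4 - 10*sqrt(2)*p^3 + 12*p^3 - 60*sqrt(2)*p^2 + 43*p^2 - 90*sqrt(2)*p + 150*p + 225)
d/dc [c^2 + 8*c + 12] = 2*c + 8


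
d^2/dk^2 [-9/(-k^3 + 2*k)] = 18*(-3*k^2*(k^2 - 2) + (3*k^2 - 2)^2)/(k^3*(k^2 - 2)^3)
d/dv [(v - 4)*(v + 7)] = 2*v + 3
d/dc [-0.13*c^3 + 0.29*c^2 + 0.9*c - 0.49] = -0.39*c^2 + 0.58*c + 0.9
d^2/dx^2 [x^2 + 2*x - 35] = 2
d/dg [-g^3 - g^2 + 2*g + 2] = -3*g^2 - 2*g + 2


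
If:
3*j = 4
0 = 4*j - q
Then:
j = 4/3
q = 16/3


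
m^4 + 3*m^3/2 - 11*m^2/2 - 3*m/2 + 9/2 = (m - 3/2)*(m - 1)*(m + 1)*(m + 3)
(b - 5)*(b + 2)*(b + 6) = b^3 + 3*b^2 - 28*b - 60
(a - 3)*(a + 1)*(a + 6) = a^3 + 4*a^2 - 15*a - 18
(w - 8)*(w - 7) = w^2 - 15*w + 56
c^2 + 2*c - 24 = (c - 4)*(c + 6)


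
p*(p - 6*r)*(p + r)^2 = p^4 - 4*p^3*r - 11*p^2*r^2 - 6*p*r^3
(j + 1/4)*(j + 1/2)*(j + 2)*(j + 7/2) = j^4 + 25*j^3/4 + 45*j^2/4 + 95*j/16 + 7/8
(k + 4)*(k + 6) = k^2 + 10*k + 24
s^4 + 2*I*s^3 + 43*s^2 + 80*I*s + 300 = (s - 6*I)*(s - 2*I)*(s + 5*I)^2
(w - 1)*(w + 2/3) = w^2 - w/3 - 2/3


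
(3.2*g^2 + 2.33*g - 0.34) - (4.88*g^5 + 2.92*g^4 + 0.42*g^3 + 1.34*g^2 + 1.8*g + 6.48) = -4.88*g^5 - 2.92*g^4 - 0.42*g^3 + 1.86*g^2 + 0.53*g - 6.82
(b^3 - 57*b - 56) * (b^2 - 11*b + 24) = b^5 - 11*b^4 - 33*b^3 + 571*b^2 - 752*b - 1344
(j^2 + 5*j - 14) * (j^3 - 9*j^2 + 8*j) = j^5 - 4*j^4 - 51*j^3 + 166*j^2 - 112*j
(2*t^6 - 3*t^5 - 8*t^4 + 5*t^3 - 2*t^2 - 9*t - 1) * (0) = 0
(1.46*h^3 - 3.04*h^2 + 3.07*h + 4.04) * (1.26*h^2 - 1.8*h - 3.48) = 1.8396*h^5 - 6.4584*h^4 + 4.2594*h^3 + 10.1436*h^2 - 17.9556*h - 14.0592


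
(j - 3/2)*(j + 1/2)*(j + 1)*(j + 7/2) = j^4 + 7*j^3/2 - 7*j^2/4 - 55*j/8 - 21/8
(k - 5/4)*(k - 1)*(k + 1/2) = k^3 - 7*k^2/4 + k/8 + 5/8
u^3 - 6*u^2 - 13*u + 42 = (u - 7)*(u - 2)*(u + 3)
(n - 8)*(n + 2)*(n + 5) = n^3 - n^2 - 46*n - 80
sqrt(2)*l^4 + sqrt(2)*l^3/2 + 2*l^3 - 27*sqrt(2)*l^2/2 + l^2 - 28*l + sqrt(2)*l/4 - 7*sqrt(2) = (l - 7/2)*(l + 4)*(l + sqrt(2)/2)*(sqrt(2)*l + 1)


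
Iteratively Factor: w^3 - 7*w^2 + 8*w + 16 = (w + 1)*(w^2 - 8*w + 16) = (w - 4)*(w + 1)*(w - 4)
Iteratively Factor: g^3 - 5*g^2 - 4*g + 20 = (g + 2)*(g^2 - 7*g + 10) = (g - 5)*(g + 2)*(g - 2)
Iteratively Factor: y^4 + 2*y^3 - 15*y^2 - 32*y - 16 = (y + 4)*(y^3 - 2*y^2 - 7*y - 4) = (y + 1)*(y + 4)*(y^2 - 3*y - 4) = (y + 1)^2*(y + 4)*(y - 4)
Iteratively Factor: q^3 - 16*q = (q)*(q^2 - 16) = q*(q + 4)*(q - 4)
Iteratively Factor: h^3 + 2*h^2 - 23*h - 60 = (h + 4)*(h^2 - 2*h - 15) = (h + 3)*(h + 4)*(h - 5)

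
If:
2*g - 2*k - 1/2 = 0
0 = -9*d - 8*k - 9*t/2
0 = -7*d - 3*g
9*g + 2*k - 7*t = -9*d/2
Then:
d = -39/391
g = 91/391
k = -27/1564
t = 90/391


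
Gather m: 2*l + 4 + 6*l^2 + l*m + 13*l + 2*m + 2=6*l^2 + 15*l + m*(l + 2) + 6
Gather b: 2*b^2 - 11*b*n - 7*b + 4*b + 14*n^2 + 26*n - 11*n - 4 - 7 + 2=2*b^2 + b*(-11*n - 3) + 14*n^2 + 15*n - 9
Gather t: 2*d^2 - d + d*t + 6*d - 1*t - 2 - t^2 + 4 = 2*d^2 + 5*d - t^2 + t*(d - 1) + 2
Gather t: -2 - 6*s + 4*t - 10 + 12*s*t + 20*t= -6*s + t*(12*s + 24) - 12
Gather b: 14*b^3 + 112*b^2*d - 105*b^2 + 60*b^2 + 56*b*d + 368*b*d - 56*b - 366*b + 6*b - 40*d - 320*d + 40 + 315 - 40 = 14*b^3 + b^2*(112*d - 45) + b*(424*d - 416) - 360*d + 315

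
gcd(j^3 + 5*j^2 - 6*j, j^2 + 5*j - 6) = j^2 + 5*j - 6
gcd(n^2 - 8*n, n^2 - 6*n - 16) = n - 8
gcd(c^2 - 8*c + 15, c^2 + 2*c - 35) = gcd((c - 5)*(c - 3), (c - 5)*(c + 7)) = c - 5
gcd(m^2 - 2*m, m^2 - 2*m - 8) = 1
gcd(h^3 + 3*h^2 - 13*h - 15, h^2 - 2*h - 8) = 1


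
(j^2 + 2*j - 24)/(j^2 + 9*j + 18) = (j - 4)/(j + 3)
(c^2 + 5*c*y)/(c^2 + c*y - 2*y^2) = c*(c + 5*y)/(c^2 + c*y - 2*y^2)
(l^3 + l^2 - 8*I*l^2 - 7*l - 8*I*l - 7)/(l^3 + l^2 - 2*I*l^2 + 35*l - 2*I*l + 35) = (l - I)/(l + 5*I)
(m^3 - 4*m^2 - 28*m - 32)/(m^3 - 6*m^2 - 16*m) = (m + 2)/m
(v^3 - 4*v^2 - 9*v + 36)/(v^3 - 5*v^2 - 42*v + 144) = (v^2 - v - 12)/(v^2 - 2*v - 48)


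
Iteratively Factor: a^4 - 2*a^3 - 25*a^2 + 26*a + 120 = (a + 4)*(a^3 - 6*a^2 - a + 30) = (a + 2)*(a + 4)*(a^2 - 8*a + 15) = (a - 3)*(a + 2)*(a + 4)*(a - 5)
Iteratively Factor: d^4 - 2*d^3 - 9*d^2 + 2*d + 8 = (d + 2)*(d^3 - 4*d^2 - d + 4) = (d + 1)*(d + 2)*(d^2 - 5*d + 4) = (d - 1)*(d + 1)*(d + 2)*(d - 4)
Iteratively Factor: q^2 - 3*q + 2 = (q - 2)*(q - 1)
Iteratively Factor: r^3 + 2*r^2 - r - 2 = (r + 1)*(r^2 + r - 2) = (r + 1)*(r + 2)*(r - 1)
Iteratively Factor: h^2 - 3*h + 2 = (h - 1)*(h - 2)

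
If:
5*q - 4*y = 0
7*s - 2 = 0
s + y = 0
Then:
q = -8/35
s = 2/7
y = -2/7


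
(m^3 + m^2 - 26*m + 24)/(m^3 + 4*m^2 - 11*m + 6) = (m - 4)/(m - 1)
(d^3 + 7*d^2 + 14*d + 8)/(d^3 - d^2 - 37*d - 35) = (d^2 + 6*d + 8)/(d^2 - 2*d - 35)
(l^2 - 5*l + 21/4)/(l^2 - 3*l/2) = (l - 7/2)/l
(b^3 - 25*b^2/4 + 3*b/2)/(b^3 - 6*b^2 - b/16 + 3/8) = 4*b/(4*b + 1)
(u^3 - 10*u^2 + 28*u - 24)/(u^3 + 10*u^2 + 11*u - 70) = (u^2 - 8*u + 12)/(u^2 + 12*u + 35)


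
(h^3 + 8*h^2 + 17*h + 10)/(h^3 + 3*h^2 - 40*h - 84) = (h^2 + 6*h + 5)/(h^2 + h - 42)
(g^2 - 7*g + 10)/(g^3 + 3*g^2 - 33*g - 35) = (g - 2)/(g^2 + 8*g + 7)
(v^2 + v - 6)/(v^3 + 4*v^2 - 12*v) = (v + 3)/(v*(v + 6))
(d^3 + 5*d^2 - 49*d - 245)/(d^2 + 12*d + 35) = d - 7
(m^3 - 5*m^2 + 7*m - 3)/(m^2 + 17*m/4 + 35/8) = 8*(m^3 - 5*m^2 + 7*m - 3)/(8*m^2 + 34*m + 35)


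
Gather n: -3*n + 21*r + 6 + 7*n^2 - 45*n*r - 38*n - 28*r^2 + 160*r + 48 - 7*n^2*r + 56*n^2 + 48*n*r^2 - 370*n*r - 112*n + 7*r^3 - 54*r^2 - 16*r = n^2*(63 - 7*r) + n*(48*r^2 - 415*r - 153) + 7*r^3 - 82*r^2 + 165*r + 54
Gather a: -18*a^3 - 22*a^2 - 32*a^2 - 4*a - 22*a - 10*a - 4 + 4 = -18*a^3 - 54*a^2 - 36*a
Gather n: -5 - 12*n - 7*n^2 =-7*n^2 - 12*n - 5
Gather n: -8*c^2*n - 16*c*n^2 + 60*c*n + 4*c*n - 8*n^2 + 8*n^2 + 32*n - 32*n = -16*c*n^2 + n*(-8*c^2 + 64*c)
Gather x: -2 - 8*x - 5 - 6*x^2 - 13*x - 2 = -6*x^2 - 21*x - 9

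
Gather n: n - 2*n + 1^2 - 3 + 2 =-n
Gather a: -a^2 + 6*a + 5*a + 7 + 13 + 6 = -a^2 + 11*a + 26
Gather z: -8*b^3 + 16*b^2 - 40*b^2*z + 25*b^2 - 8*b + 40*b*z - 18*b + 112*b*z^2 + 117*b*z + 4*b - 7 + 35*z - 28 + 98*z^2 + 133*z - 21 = -8*b^3 + 41*b^2 - 22*b + z^2*(112*b + 98) + z*(-40*b^2 + 157*b + 168) - 56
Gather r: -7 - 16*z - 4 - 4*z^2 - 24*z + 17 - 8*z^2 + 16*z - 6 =-12*z^2 - 24*z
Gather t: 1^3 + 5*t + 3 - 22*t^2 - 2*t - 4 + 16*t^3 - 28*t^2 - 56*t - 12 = 16*t^3 - 50*t^2 - 53*t - 12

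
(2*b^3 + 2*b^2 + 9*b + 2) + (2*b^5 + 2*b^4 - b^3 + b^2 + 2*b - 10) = 2*b^5 + 2*b^4 + b^3 + 3*b^2 + 11*b - 8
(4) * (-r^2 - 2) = -4*r^2 - 8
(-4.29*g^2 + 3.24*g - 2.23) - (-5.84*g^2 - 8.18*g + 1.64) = 1.55*g^2 + 11.42*g - 3.87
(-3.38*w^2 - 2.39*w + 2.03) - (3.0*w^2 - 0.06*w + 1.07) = -6.38*w^2 - 2.33*w + 0.96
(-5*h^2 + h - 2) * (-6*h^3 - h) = 30*h^5 - 6*h^4 + 17*h^3 - h^2 + 2*h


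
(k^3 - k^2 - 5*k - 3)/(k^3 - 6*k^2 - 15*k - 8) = (k - 3)/(k - 8)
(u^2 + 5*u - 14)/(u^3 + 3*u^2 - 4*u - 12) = (u + 7)/(u^2 + 5*u + 6)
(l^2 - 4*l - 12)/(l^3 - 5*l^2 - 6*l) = (l + 2)/(l*(l + 1))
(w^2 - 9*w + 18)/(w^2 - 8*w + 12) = (w - 3)/(w - 2)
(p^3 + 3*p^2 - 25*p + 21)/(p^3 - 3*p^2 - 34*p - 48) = (-p^3 - 3*p^2 + 25*p - 21)/(-p^3 + 3*p^2 + 34*p + 48)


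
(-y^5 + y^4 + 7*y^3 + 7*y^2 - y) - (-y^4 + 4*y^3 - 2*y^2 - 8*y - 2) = -y^5 + 2*y^4 + 3*y^3 + 9*y^2 + 7*y + 2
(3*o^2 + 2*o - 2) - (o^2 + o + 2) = 2*o^2 + o - 4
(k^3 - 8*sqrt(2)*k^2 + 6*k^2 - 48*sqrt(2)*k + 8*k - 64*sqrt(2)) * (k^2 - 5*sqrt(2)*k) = k^5 - 13*sqrt(2)*k^4 + 6*k^4 - 78*sqrt(2)*k^3 + 88*k^3 - 104*sqrt(2)*k^2 + 480*k^2 + 640*k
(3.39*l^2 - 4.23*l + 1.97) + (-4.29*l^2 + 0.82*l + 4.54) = -0.9*l^2 - 3.41*l + 6.51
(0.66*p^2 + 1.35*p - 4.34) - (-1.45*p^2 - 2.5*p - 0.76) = 2.11*p^2 + 3.85*p - 3.58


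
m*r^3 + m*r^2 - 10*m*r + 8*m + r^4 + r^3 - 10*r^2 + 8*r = (m + r)*(r - 2)*(r - 1)*(r + 4)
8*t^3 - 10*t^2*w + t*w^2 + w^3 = (-2*t + w)*(-t + w)*(4*t + w)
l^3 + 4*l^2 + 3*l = l*(l + 1)*(l + 3)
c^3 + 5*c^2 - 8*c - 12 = (c - 2)*(c + 1)*(c + 6)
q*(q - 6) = q^2 - 6*q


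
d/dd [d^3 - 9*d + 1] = 3*d^2 - 9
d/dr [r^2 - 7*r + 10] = 2*r - 7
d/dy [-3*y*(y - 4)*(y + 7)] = -9*y^2 - 18*y + 84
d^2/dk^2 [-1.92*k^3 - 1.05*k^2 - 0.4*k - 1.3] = -11.52*k - 2.1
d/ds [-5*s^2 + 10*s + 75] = 10 - 10*s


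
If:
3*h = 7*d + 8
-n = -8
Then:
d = 3*h/7 - 8/7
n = 8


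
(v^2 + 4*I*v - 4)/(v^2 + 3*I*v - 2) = (v + 2*I)/(v + I)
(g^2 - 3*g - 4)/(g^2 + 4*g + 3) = (g - 4)/(g + 3)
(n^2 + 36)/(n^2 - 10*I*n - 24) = (n + 6*I)/(n - 4*I)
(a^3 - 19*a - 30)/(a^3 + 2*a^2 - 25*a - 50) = (a + 3)/(a + 5)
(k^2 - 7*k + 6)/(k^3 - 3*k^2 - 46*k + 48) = (k - 6)/(k^2 - 2*k - 48)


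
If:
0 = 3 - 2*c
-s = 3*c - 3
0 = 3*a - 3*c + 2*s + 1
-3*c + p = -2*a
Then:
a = 13/6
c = 3/2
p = 1/6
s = -3/2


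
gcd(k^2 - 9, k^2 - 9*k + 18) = k - 3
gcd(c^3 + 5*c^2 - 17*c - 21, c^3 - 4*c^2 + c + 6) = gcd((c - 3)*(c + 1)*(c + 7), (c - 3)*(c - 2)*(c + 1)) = c^2 - 2*c - 3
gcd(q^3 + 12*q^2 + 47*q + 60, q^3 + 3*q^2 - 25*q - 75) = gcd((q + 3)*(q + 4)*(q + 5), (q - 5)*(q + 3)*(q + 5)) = q^2 + 8*q + 15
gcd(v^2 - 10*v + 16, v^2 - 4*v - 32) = v - 8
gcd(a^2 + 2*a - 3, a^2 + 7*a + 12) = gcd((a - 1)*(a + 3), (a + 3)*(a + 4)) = a + 3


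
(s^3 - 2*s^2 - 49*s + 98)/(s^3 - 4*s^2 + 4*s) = (s^2 - 49)/(s*(s - 2))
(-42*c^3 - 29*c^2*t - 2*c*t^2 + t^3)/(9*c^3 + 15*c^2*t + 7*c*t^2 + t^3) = (-14*c^2 - 5*c*t + t^2)/(3*c^2 + 4*c*t + t^2)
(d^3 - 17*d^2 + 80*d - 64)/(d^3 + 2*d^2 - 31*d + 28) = (d^2 - 16*d + 64)/(d^2 + 3*d - 28)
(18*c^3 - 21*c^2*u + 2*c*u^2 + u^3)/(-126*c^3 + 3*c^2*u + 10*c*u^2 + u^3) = (-c + u)/(7*c + u)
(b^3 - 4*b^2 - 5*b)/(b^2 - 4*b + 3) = b*(b^2 - 4*b - 5)/(b^2 - 4*b + 3)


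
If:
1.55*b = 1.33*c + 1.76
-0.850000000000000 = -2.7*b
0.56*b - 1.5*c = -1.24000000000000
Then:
No Solution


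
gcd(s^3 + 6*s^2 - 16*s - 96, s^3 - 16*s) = s^2 - 16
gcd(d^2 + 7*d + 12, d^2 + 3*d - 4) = d + 4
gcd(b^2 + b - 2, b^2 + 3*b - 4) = b - 1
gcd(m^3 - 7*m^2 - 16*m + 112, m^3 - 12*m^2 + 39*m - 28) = m^2 - 11*m + 28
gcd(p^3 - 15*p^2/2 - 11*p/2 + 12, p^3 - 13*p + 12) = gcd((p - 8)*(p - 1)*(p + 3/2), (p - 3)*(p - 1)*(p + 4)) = p - 1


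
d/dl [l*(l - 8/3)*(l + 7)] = 3*l^2 + 26*l/3 - 56/3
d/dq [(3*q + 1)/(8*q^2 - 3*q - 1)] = 8*q*(-3*q - 2)/(64*q^4 - 48*q^3 - 7*q^2 + 6*q + 1)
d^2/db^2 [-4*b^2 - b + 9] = -8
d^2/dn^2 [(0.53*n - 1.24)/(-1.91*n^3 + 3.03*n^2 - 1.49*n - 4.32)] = (-11.600958*n^5 + 72.687342*n^4 - 121.535132*n^3 + 141.957024*n^2 - 136.603224*n + 44.791064)/(6.967871*n^9 - 33.161229*n^8 + 68.913564*n^7 - 32.277213*n^6 - 96.24702*n^5 + 172.569483*n^4 - 6.777523*n^3 - 140.86872*n^2 + 83.420928*n + 80.621568)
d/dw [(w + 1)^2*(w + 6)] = (w + 1)*(3*w + 13)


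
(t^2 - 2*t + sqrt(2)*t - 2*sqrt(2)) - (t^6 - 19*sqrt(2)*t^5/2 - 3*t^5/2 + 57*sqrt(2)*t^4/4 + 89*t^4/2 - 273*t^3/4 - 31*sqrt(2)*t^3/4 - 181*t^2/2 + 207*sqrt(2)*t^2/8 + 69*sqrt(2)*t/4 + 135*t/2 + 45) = -t^6 + 3*t^5/2 + 19*sqrt(2)*t^5/2 - 89*t^4/2 - 57*sqrt(2)*t^4/4 + 31*sqrt(2)*t^3/4 + 273*t^3/4 - 207*sqrt(2)*t^2/8 + 183*t^2/2 - 139*t/2 - 65*sqrt(2)*t/4 - 45 - 2*sqrt(2)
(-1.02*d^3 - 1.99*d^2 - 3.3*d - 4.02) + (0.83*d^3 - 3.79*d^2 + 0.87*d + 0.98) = -0.19*d^3 - 5.78*d^2 - 2.43*d - 3.04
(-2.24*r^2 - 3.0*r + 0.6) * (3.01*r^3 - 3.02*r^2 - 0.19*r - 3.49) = -6.7424*r^5 - 2.2652*r^4 + 11.2916*r^3 + 6.5756*r^2 + 10.356*r - 2.094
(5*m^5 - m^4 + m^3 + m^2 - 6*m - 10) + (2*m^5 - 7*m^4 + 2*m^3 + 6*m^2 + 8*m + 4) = 7*m^5 - 8*m^4 + 3*m^3 + 7*m^2 + 2*m - 6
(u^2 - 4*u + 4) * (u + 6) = u^3 + 2*u^2 - 20*u + 24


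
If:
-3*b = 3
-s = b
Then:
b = -1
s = 1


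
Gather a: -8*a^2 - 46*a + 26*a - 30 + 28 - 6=-8*a^2 - 20*a - 8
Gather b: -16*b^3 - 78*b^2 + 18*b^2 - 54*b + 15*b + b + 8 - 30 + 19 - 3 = -16*b^3 - 60*b^2 - 38*b - 6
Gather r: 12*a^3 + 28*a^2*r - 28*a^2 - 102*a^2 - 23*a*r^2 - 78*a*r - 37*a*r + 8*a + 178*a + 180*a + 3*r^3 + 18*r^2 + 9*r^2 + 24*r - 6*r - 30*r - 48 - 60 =12*a^3 - 130*a^2 + 366*a + 3*r^3 + r^2*(27 - 23*a) + r*(28*a^2 - 115*a - 12) - 108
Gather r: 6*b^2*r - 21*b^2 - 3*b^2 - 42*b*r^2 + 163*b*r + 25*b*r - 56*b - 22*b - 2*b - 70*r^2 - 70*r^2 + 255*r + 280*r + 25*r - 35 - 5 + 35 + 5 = -24*b^2 - 80*b + r^2*(-42*b - 140) + r*(6*b^2 + 188*b + 560)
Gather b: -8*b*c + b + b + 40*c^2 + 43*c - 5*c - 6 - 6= b*(2 - 8*c) + 40*c^2 + 38*c - 12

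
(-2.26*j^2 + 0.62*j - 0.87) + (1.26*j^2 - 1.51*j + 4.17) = -1.0*j^2 - 0.89*j + 3.3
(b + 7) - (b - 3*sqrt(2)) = 3*sqrt(2) + 7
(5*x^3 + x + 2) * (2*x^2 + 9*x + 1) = 10*x^5 + 45*x^4 + 7*x^3 + 13*x^2 + 19*x + 2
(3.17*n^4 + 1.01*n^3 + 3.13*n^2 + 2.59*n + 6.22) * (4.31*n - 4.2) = 13.6627*n^5 - 8.9609*n^4 + 9.2483*n^3 - 1.9831*n^2 + 15.9302*n - 26.124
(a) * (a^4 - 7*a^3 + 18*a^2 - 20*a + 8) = a^5 - 7*a^4 + 18*a^3 - 20*a^2 + 8*a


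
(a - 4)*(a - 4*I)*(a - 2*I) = a^3 - 4*a^2 - 6*I*a^2 - 8*a + 24*I*a + 32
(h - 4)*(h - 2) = h^2 - 6*h + 8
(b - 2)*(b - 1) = b^2 - 3*b + 2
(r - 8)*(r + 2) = r^2 - 6*r - 16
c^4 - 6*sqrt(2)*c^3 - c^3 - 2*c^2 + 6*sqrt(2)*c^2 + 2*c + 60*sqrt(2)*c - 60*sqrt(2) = (c - 1)*(c - 5*sqrt(2))*(c - 3*sqrt(2))*(c + 2*sqrt(2))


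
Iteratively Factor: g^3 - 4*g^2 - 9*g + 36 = (g + 3)*(g^2 - 7*g + 12) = (g - 3)*(g + 3)*(g - 4)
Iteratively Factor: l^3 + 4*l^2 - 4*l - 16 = (l + 4)*(l^2 - 4) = (l - 2)*(l + 4)*(l + 2)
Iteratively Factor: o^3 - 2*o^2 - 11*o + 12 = (o + 3)*(o^2 - 5*o + 4) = (o - 4)*(o + 3)*(o - 1)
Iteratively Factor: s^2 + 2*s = (s)*(s + 2)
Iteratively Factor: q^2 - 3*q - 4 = (q - 4)*(q + 1)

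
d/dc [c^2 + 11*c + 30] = 2*c + 11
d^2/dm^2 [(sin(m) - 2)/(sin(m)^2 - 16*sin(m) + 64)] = (-sin(m)^3 - 24*sin(m)^2 - 30*sin(m) + 20)/(sin(m) - 8)^4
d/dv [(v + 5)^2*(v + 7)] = (v + 5)*(3*v + 19)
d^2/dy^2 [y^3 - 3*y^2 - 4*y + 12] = 6*y - 6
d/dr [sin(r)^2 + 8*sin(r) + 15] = 2*(sin(r) + 4)*cos(r)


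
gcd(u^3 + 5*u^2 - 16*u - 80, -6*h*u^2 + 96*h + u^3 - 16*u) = u^2 - 16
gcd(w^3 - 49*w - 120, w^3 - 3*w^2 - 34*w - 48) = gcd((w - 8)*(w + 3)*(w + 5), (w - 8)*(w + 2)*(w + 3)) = w^2 - 5*w - 24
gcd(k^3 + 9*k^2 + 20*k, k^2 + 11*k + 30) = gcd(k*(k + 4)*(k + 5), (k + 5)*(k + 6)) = k + 5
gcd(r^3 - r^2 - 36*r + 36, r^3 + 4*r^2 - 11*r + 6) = r^2 + 5*r - 6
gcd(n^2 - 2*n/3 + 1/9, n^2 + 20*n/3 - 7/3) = n - 1/3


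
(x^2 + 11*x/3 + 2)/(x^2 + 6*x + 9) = (x + 2/3)/(x + 3)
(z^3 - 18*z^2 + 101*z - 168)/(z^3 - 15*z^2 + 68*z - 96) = (z - 7)/(z - 4)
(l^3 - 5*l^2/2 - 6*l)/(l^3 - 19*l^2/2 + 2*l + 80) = l*(2*l + 3)/(2*l^2 - 11*l - 40)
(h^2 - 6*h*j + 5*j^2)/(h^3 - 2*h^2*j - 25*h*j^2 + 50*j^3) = (h - j)/(h^2 + 3*h*j - 10*j^2)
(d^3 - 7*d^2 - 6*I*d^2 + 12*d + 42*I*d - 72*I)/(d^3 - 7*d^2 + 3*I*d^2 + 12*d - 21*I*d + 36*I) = (d - 6*I)/(d + 3*I)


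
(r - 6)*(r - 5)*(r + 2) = r^3 - 9*r^2 + 8*r + 60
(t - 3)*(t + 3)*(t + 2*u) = t^3 + 2*t^2*u - 9*t - 18*u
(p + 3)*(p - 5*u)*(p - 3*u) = p^3 - 8*p^2*u + 3*p^2 + 15*p*u^2 - 24*p*u + 45*u^2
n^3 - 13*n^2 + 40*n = n*(n - 8)*(n - 5)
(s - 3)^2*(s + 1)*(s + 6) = s^4 + s^3 - 27*s^2 + 27*s + 54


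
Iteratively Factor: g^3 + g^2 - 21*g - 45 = (g + 3)*(g^2 - 2*g - 15) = (g - 5)*(g + 3)*(g + 3)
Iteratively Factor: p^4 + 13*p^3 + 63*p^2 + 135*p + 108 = (p + 3)*(p^3 + 10*p^2 + 33*p + 36) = (p + 3)*(p + 4)*(p^2 + 6*p + 9) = (p + 3)^2*(p + 4)*(p + 3)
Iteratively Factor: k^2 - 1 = (k - 1)*(k + 1)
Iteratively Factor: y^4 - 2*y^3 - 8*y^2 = (y)*(y^3 - 2*y^2 - 8*y) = y^2*(y^2 - 2*y - 8) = y^2*(y - 4)*(y + 2)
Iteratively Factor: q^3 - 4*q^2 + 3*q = (q)*(q^2 - 4*q + 3) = q*(q - 3)*(q - 1)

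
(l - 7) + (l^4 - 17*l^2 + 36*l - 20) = l^4 - 17*l^2 + 37*l - 27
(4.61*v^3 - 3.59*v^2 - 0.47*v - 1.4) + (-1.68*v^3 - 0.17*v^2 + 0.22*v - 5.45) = 2.93*v^3 - 3.76*v^2 - 0.25*v - 6.85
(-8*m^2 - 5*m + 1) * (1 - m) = 8*m^3 - 3*m^2 - 6*m + 1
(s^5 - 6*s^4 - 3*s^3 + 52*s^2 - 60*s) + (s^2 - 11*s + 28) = s^5 - 6*s^4 - 3*s^3 + 53*s^2 - 71*s + 28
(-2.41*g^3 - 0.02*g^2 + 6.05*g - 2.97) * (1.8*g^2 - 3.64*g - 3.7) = -4.338*g^5 + 8.7364*g^4 + 19.8798*g^3 - 27.294*g^2 - 11.5742*g + 10.989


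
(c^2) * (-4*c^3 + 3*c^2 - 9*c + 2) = -4*c^5 + 3*c^4 - 9*c^3 + 2*c^2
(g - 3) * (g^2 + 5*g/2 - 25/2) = g^3 - g^2/2 - 20*g + 75/2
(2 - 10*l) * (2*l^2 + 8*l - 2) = -20*l^3 - 76*l^2 + 36*l - 4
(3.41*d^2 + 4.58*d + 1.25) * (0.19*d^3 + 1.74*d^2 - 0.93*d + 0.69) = 0.6479*d^5 + 6.8036*d^4 + 5.0354*d^3 + 0.2685*d^2 + 1.9977*d + 0.8625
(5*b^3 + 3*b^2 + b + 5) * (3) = 15*b^3 + 9*b^2 + 3*b + 15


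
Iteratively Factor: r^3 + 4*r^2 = (r)*(r^2 + 4*r) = r^2*(r + 4)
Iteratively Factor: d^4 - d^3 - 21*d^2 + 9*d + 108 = (d - 4)*(d^3 + 3*d^2 - 9*d - 27) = (d - 4)*(d - 3)*(d^2 + 6*d + 9) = (d - 4)*(d - 3)*(d + 3)*(d + 3)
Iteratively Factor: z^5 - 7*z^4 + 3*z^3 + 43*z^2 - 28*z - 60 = (z - 5)*(z^4 - 2*z^3 - 7*z^2 + 8*z + 12) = (z - 5)*(z + 2)*(z^3 - 4*z^2 + z + 6) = (z - 5)*(z - 3)*(z + 2)*(z^2 - z - 2) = (z - 5)*(z - 3)*(z - 2)*(z + 2)*(z + 1)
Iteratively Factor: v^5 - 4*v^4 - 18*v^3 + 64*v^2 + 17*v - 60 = (v - 3)*(v^4 - v^3 - 21*v^2 + v + 20) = (v - 3)*(v - 1)*(v^3 - 21*v - 20) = (v - 3)*(v - 1)*(v + 4)*(v^2 - 4*v - 5) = (v - 5)*(v - 3)*(v - 1)*(v + 4)*(v + 1)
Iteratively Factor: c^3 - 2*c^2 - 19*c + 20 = (c + 4)*(c^2 - 6*c + 5) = (c - 5)*(c + 4)*(c - 1)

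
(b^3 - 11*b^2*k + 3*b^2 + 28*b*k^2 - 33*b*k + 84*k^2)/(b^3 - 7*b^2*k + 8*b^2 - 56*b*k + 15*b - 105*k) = (b - 4*k)/(b + 5)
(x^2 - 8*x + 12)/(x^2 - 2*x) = (x - 6)/x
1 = 1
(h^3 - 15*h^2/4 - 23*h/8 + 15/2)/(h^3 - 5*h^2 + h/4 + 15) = (4*h - 5)/(2*(2*h - 5))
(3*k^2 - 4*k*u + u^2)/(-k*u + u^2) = (-3*k + u)/u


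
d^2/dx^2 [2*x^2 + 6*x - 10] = 4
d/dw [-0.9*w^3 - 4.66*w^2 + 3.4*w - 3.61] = -2.7*w^2 - 9.32*w + 3.4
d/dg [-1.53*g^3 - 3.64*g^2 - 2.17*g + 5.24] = -4.59*g^2 - 7.28*g - 2.17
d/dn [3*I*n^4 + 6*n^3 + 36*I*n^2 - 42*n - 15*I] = 12*I*n^3 + 18*n^2 + 72*I*n - 42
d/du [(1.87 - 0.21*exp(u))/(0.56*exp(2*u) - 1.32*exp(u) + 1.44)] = (0.1176*exp(2*u) - 2.0944*exp(u) + 2.166)*exp(u)/(0.3136*exp(4*u) - 1.4784*exp(3*u) + 3.3552*exp(2*u) - 3.8016*exp(u) + 2.0736)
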